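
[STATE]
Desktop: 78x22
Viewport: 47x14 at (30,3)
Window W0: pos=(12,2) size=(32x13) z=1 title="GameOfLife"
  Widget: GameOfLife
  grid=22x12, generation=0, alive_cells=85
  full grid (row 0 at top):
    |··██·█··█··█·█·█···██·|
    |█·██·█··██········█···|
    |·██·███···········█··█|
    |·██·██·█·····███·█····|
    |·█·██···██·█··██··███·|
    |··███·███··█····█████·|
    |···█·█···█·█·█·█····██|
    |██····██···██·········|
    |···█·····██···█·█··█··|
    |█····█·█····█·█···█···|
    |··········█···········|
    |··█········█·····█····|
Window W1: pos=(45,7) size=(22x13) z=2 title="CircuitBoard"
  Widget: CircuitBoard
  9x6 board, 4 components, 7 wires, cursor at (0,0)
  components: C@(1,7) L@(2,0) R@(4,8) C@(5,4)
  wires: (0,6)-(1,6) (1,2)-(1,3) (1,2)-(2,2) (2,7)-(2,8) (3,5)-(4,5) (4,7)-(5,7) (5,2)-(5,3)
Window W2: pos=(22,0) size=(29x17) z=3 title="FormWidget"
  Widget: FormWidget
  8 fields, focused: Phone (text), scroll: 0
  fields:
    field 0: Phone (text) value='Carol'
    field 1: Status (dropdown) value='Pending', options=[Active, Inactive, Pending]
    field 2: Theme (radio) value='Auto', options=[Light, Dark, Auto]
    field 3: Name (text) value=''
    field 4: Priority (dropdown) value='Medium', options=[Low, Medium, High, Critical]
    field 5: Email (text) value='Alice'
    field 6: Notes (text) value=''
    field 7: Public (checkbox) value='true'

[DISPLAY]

:      [Carol      ]┃                          
s:     [Pending   ▼]┃                          
:      ( ) Light  ( ┃                          
       [           ]┃                          
ity:   [Medium    ▼]┃━━━━━━━━━━━━━━━┓          
:      [Alice      ]┃uitBoard       ┃          
:      [           ]┃───────────────┨          
c:     [x]          ┃1 2 3 4 5 6 7 8┃          
                    ┃]              ┃          
                    ┃               ┃          
                    ┃       · ─ ·   ┃          
                    ┃       │       ┃          
                    ┃       ·       ┃          
━━━━━━━━━━━━━━━━━━━━┛               ┃          


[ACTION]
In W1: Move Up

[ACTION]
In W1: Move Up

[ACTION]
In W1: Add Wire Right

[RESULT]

:      [Carol      ]┃                          
s:     [Pending   ▼]┃                          
:      ( ) Light  ( ┃                          
       [           ]┃                          
ity:   [Medium    ▼]┃━━━━━━━━━━━━━━━┓          
:      [Alice      ]┃uitBoard       ┃          
:      [           ]┃───────────────┨          
c:     [x]          ┃1 2 3 4 5 6 7 8┃          
                    ┃]─ ·           ┃          
                    ┃               ┃          
                    ┃       · ─ ·   ┃          
                    ┃       │       ┃          
                    ┃       ·       ┃          
━━━━━━━━━━━━━━━━━━━━┛               ┃          


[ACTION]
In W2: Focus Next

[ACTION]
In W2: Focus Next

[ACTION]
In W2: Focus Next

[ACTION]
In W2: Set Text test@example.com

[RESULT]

:      [Carol      ]┃                          
s:     [Pending   ▼]┃                          
:      ( ) Light  ( ┃                          
       [test@exampl]┃                          
ity:   [Medium    ▼]┃━━━━━━━━━━━━━━━┓          
:      [Alice      ]┃uitBoard       ┃          
:      [           ]┃───────────────┨          
c:     [x]          ┃1 2 3 4 5 6 7 8┃          
                    ┃]─ ·           ┃          
                    ┃               ┃          
                    ┃       · ─ ·   ┃          
                    ┃       │       ┃          
                    ┃       ·       ┃          
━━━━━━━━━━━━━━━━━━━━┛               ┃          


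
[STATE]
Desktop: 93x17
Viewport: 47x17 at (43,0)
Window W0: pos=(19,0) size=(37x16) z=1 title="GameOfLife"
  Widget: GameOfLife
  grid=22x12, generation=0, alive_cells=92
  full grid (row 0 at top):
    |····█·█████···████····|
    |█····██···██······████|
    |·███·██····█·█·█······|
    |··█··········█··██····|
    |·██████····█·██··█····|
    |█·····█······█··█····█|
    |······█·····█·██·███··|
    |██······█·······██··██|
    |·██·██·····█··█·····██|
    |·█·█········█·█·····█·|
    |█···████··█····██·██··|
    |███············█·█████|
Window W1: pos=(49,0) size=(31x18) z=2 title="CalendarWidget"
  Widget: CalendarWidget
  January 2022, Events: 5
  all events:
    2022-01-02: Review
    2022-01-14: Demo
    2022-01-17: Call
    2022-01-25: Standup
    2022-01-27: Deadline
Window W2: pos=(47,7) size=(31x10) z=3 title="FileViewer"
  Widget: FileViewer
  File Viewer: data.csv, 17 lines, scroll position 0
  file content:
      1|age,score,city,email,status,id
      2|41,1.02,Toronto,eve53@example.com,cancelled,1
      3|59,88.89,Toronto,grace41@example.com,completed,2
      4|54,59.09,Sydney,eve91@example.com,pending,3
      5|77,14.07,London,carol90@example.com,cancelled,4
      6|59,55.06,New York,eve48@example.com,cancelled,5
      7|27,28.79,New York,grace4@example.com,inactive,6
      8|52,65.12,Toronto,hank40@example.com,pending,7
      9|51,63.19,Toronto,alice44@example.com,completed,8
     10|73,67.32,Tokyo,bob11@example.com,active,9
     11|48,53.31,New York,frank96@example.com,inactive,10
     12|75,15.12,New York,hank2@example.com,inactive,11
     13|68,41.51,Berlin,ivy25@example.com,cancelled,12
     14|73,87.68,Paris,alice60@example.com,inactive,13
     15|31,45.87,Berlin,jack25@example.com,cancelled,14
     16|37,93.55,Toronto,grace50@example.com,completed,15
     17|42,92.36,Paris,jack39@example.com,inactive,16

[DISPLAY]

━━━━━━┏━━━━━━━━━━━━━━━━━━━━━━━━━━━━━┓          
      ┃ CalendarWidget              ┃          
──────┠─────────────────────────────┨          
      ┃         January 2022        ┃          
      ┃Mo Tu We Th Fr Sa Su         ┃          
      ┃                1  2*        ┃          
      ┃ 3  4  5  6  7  8  9         ┃          
    ┏━━━━━━━━━━━━━━━━━━━━━━━━━━━━━┓ ┃          
    ┃ FileViewer                  ┃ ┃          
    ┠─────────────────────────────┨ ┃          
    ┃age,score,city,email,status,▲┃ ┃          
    ┃41,1.02,Toronto,eve53@exampl█┃ ┃          
    ┃59,88.89,Toronto,grace41@exa░┃ ┃          
    ┃54,59.09,Sydney,eve91@exampl░┃ ┃          
    ┃77,14.07,London,carol90@exam░┃ ┃          
━━━━┃59,55.06,New York,eve48@exam▼┃ ┃          
    ┗━━━━━━━━━━━━━━━━━━━━━━━━━━━━━┛ ┃          


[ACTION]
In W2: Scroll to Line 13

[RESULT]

━━━━━━┏━━━━━━━━━━━━━━━━━━━━━━━━━━━━━┓          
      ┃ CalendarWidget              ┃          
──────┠─────────────────────────────┨          
      ┃         January 2022        ┃          
      ┃Mo Tu We Th Fr Sa Su         ┃          
      ┃                1  2*        ┃          
      ┃ 3  4  5  6  7  8  9         ┃          
    ┏━━━━━━━━━━━━━━━━━━━━━━━━━━━━━┓ ┃          
    ┃ FileViewer                  ┃ ┃          
    ┠─────────────────────────────┨ ┃          
    ┃75,15.12,New York,hank2@exam▲┃ ┃          
    ┃68,41.51,Berlin,ivy25@exampl░┃ ┃          
    ┃73,87.68,Paris,alice60@examp░┃ ┃          
    ┃31,45.87,Berlin,jack25@examp░┃ ┃          
    ┃37,93.55,Toronto,grace50@exa█┃ ┃          
━━━━┃42,92.36,Paris,jack39@exampl▼┃ ┃          
    ┗━━━━━━━━━━━━━━━━━━━━━━━━━━━━━┛ ┃          


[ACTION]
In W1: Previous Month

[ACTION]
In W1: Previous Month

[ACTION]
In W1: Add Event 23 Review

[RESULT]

━━━━━━┏━━━━━━━━━━━━━━━━━━━━━━━━━━━━━┓          
      ┃ CalendarWidget              ┃          
──────┠─────────────────────────────┨          
      ┃        November 2021        ┃          
      ┃Mo Tu We Th Fr Sa Su         ┃          
      ┃ 1  2  3  4  5  6  7         ┃          
      ┃ 8  9 10 11 12 13 14         ┃          
    ┏━━━━━━━━━━━━━━━━━━━━━━━━━━━━━┓ ┃          
    ┃ FileViewer                  ┃ ┃          
    ┠─────────────────────────────┨ ┃          
    ┃75,15.12,New York,hank2@exam▲┃ ┃          
    ┃68,41.51,Berlin,ivy25@exampl░┃ ┃          
    ┃73,87.68,Paris,alice60@examp░┃ ┃          
    ┃31,45.87,Berlin,jack25@examp░┃ ┃          
    ┃37,93.55,Toronto,grace50@exa█┃ ┃          
━━━━┃42,92.36,Paris,jack39@exampl▼┃ ┃          
    ┗━━━━━━━━━━━━━━━━━━━━━━━━━━━━━┛ ┃          


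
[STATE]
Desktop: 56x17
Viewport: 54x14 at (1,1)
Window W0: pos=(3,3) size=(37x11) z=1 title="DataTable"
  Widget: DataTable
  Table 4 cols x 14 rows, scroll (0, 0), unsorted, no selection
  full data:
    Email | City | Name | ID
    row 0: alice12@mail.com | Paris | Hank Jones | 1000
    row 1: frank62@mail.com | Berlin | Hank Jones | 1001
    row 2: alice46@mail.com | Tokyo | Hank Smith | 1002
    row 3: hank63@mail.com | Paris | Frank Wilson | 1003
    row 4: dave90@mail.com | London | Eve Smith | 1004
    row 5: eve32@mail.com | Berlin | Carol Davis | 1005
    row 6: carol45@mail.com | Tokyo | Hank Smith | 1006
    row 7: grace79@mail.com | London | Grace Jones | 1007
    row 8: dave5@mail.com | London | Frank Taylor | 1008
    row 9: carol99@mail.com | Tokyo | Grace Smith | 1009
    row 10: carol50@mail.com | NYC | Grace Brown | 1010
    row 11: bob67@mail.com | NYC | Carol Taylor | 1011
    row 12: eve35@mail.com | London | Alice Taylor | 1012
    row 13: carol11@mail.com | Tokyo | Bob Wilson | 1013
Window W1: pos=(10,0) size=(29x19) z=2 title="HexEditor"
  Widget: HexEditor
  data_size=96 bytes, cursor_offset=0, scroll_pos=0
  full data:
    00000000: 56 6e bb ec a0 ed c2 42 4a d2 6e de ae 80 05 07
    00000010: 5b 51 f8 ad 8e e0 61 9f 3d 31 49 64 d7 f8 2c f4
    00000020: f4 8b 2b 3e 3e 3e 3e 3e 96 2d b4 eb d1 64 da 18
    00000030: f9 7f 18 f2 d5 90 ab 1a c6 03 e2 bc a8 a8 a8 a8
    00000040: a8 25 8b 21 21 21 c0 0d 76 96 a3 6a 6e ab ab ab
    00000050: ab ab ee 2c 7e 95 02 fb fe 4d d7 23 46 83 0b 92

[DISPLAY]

         ┃ HexEditor                 ┃                
         ┠───────────────────────────┨                
  ┏━━━━━━┃00000000  56 6e bb ec a0 ed┃┓               
  ┃ DataT┃00000010  5b 51 f8 ad 8e e0┃┃               
  ┠──────┃00000020  f4 8b 2b 3e 3e 3e┃┨               
  ┃Email ┃00000030  f9 7f 18 f2 d5 90┃┃               
  ┃──────┃00000040  a8 25 8b 21 21 21┃┃               
  ┃alice1┃00000050  ab ab ee 2c 7e 95┃┃               
  ┃frank6┃                           ┃┃               
  ┃alice4┃                           ┃┃               
  ┃hank63┃                           ┃┃               
  ┃dave90┃                           ┃┃               
  ┗━━━━━━┃                           ┃┛               
         ┃                           ┃                


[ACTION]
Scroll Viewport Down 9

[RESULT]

  ┏━━━━━━┃00000000  56 6e bb ec a0 ed┃┓               
  ┃ DataT┃00000010  5b 51 f8 ad 8e e0┃┃               
  ┠──────┃00000020  f4 8b 2b 3e 3e 3e┃┨               
  ┃Email ┃00000030  f9 7f 18 f2 d5 90┃┃               
  ┃──────┃00000040  a8 25 8b 21 21 21┃┃               
  ┃alice1┃00000050  ab ab ee 2c 7e 95┃┃               
  ┃frank6┃                           ┃┃               
  ┃alice4┃                           ┃┃               
  ┃hank63┃                           ┃┃               
  ┃dave90┃                           ┃┃               
  ┗━━━━━━┃                           ┃┛               
         ┃                           ┃                
         ┃                           ┃                
         ┃                           ┃                


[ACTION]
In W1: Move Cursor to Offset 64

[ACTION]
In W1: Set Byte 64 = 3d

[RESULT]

  ┏━━━━━━┃00000000  56 6e bb ec a0 ed┃┓               
  ┃ DataT┃00000010  5b 51 f8 ad 8e e0┃┃               
  ┠──────┃00000020  f4 8b 2b 3e 3e 3e┃┨               
  ┃Email ┃00000030  f9 7f 18 f2 d5 90┃┃               
  ┃──────┃00000040  3D 25 8b 21 21 21┃┃               
  ┃alice1┃00000050  ab ab ee 2c 7e 95┃┃               
  ┃frank6┃                           ┃┃               
  ┃alice4┃                           ┃┃               
  ┃hank63┃                           ┃┃               
  ┃dave90┃                           ┃┃               
  ┗━━━━━━┃                           ┃┛               
         ┃                           ┃                
         ┃                           ┃                
         ┃                           ┃                


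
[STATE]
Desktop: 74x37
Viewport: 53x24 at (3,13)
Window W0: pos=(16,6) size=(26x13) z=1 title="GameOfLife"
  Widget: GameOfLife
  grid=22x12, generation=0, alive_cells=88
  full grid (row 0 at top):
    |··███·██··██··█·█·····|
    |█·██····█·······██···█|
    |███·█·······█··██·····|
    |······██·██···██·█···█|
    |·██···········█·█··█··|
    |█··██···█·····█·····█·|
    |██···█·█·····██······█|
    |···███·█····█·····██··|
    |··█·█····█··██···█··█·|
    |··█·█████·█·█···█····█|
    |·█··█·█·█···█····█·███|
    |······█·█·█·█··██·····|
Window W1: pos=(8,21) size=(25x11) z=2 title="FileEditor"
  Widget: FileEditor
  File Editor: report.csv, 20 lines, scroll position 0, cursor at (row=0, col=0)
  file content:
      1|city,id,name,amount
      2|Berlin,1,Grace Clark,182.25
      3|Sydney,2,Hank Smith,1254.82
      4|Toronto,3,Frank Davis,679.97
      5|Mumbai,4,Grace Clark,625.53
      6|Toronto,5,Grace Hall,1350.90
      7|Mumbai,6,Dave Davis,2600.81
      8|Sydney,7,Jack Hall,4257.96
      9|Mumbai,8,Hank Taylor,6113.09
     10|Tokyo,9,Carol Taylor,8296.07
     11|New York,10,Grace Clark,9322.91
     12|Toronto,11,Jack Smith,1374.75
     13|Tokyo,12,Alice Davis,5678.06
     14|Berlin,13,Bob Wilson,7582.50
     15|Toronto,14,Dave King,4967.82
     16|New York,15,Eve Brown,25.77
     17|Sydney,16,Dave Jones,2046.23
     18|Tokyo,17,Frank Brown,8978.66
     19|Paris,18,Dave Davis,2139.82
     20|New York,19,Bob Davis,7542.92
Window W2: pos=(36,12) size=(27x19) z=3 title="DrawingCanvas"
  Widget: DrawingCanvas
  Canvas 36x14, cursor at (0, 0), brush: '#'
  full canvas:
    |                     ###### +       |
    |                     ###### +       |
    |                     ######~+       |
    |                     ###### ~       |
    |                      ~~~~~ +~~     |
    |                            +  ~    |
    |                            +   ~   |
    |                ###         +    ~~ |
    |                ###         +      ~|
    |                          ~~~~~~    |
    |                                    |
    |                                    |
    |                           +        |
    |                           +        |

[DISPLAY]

             ┃█··██···█·····█····┃ DrawingCanvas     
             ┃██···█·█·····██····┠───────────────────
             ┃···███·█····█·····█┃+                  
             ┃··█·█····█··██···█·┃                   
             ┃··█·█████·█·█···█··┃                   
             ┗━━━━━━━━━━━━━━━━━━━┃                   
                                 ┃                   
                                 ┃                   
     ┏━━━━━━━━━━━━━━━━━━━━━━━┓   ┃                   
     ┃ FileEditor            ┃   ┃                ###
     ┠───────────────────────┨   ┃                ###
     ┃█ity,id,name,amount   ▲┃   ┃                   
     ┃Berlin,1,Grace Clark,1█┃   ┃                   
     ┃Sydney,2,Hank Smith,12░┃   ┃                   
     ┃Toronto,3,Frank Davis,░┃   ┃                   
     ┃Mumbai,4,Grace Clark,6░┃   ┃                   
     ┃Toronto,5,Grace Hall,1░┃   ┃                   
     ┃Mumbai,6,Dave Davis,26▼┃   ┗━━━━━━━━━━━━━━━━━━━
     ┗━━━━━━━━━━━━━━━━━━━━━━━┛                       
                                                     
                                                     
                                                     
                                                     
                                                     


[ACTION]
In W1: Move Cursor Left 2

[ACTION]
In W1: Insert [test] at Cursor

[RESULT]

             ┃█··██···█·····█····┃ DrawingCanvas     
             ┃██···█·█·····██····┠───────────────────
             ┃···███·█····█·····█┃+                  
             ┃··█·█····█··██···█·┃                   
             ┃··█·█████·█·█···█··┃                   
             ┗━━━━━━━━━━━━━━━━━━━┃                   
                                 ┃                   
                                 ┃                   
     ┏━━━━━━━━━━━━━━━━━━━━━━━┓   ┃                   
     ┃ FileEditor            ┃   ┃                ###
     ┠───────────────────────┨   ┃                ###
     ┃test█ity,id,name,amoun▲┃   ┃                   
     ┃Berlin,1,Grace Clark,1█┃   ┃                   
     ┃Sydney,2,Hank Smith,12░┃   ┃                   
     ┃Toronto,3,Frank Davis,░┃   ┃                   
     ┃Mumbai,4,Grace Clark,6░┃   ┃                   
     ┃Toronto,5,Grace Hall,1░┃   ┃                   
     ┃Mumbai,6,Dave Davis,26▼┃   ┗━━━━━━━━━━━━━━━━━━━
     ┗━━━━━━━━━━━━━━━━━━━━━━━┛                       
                                                     
                                                     
                                                     
                                                     
                                                     


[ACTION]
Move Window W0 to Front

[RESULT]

             ┃█··██···█·····█·····█·  ┃ingCanvas     
             ┃██···█·█·····██······█  ┃──────────────
             ┃···███·█····█·····██··  ┃              
             ┃··█·█····█··██···█··█·  ┃              
             ┃··█·█████·█·█···█····█  ┃              
             ┗━━━━━━━━━━━━━━━━━━━━━━━━┛              
                                 ┃                   
                                 ┃                   
     ┏━━━━━━━━━━━━━━━━━━━━━━━┓   ┃                   
     ┃ FileEditor            ┃   ┃                ###
     ┠───────────────────────┨   ┃                ###
     ┃test█ity,id,name,amoun▲┃   ┃                   
     ┃Berlin,1,Grace Clark,1█┃   ┃                   
     ┃Sydney,2,Hank Smith,12░┃   ┃                   
     ┃Toronto,3,Frank Davis,░┃   ┃                   
     ┃Mumbai,4,Grace Clark,6░┃   ┃                   
     ┃Toronto,5,Grace Hall,1░┃   ┃                   
     ┃Mumbai,6,Dave Davis,26▼┃   ┗━━━━━━━━━━━━━━━━━━━
     ┗━━━━━━━━━━━━━━━━━━━━━━━┛                       
                                                     
                                                     
                                                     
                                                     
                                                     


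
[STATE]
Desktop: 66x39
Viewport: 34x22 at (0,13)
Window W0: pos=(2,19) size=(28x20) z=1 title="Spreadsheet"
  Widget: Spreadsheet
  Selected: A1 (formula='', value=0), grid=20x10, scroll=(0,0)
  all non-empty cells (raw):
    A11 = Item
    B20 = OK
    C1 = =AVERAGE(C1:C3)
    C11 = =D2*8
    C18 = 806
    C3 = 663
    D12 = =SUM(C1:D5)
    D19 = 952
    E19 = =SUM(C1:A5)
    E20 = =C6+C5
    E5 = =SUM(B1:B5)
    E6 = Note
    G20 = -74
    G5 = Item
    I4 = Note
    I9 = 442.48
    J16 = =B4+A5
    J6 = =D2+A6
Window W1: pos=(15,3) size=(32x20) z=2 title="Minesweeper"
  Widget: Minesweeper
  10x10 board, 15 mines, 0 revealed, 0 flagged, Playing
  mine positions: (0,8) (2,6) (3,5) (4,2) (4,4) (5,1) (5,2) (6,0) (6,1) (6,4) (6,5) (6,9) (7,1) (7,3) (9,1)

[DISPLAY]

               ┃■■■■■■■■■■        
               ┃■■■■■■■■■■        
               ┃■■■■■■■■■■        
               ┃                  
               ┃                  
               ┃                  
  ┏━━━━━━━━━━━━┃                  
  ┃ Spreadsheet┃                  
  ┠────────────┃                  
  ┃A1:         ┗━━━━━━━━━━━━━━━━━━
  ┃       A       B       C  ┃    
  ┃--------------------------┃    
  ┃  1      [0]       0#CIRC!┃    
  ┃  2        0       0      ┃    
  ┃  3        0       0     6┃    
  ┃  4        0       0      ┃    
  ┃  5        0       0      ┃    
  ┃  6        0       0      ┃    
  ┃  7        0       0      ┃    
  ┃  8        0       0      ┃    
  ┃  9        0       0      ┃    
  ┃ 10        0       0      ┃    


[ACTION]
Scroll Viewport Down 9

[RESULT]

               ┃                  
               ┃                  
  ┏━━━━━━━━━━━━┃                  
  ┃ Spreadsheet┃                  
  ┠────────────┃                  
  ┃A1:         ┗━━━━━━━━━━━━━━━━━━
  ┃       A       B       C  ┃    
  ┃--------------------------┃    
  ┃  1      [0]       0#CIRC!┃    
  ┃  2        0       0      ┃    
  ┃  3        0       0     6┃    
  ┃  4        0       0      ┃    
  ┃  5        0       0      ┃    
  ┃  6        0       0      ┃    
  ┃  7        0       0      ┃    
  ┃  8        0       0      ┃    
  ┃  9        0       0      ┃    
  ┃ 10        0       0      ┃    
  ┃ 11 Item           0      ┃    
  ┃ 12        0       0      ┃    
  ┃ 13        0       0      ┃    
  ┗━━━━━━━━━━━━━━━━━━━━━━━━━━┛    


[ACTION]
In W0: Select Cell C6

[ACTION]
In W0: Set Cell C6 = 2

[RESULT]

               ┃                  
               ┃                  
  ┏━━━━━━━━━━━━┃                  
  ┃ Spreadsheet┃                  
  ┠────────────┃                  
  ┃C6: 2       ┗━━━━━━━━━━━━━━━━━━
  ┃       A       B       C  ┃    
  ┃--------------------------┃    
  ┃  1        0       0#CIRC!┃    
  ┃  2        0       0      ┃    
  ┃  3        0       0     6┃    
  ┃  4        0       0      ┃    
  ┃  5        0       0      ┃    
  ┃  6        0       0     [┃    
  ┃  7        0       0      ┃    
  ┃  8        0       0      ┃    
  ┃  9        0       0      ┃    
  ┃ 10        0       0      ┃    
  ┃ 11 Item           0      ┃    
  ┃ 12        0       0      ┃    
  ┃ 13        0       0      ┃    
  ┗━━━━━━━━━━━━━━━━━━━━━━━━━━┛    


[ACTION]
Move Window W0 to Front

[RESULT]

               ┃                  
               ┃                  
  ┏━━━━━━━━━━━━━━━━━━━━━━━━━━┓    
  ┃ Spreadsheet              ┃    
  ┠──────────────────────────┨    
  ┃C6: 2                     ┃━━━━
  ┃       A       B       C  ┃    
  ┃--------------------------┃    
  ┃  1        0       0#CIRC!┃    
  ┃  2        0       0      ┃    
  ┃  3        0       0     6┃    
  ┃  4        0       0      ┃    
  ┃  5        0       0      ┃    
  ┃  6        0       0     [┃    
  ┃  7        0       0      ┃    
  ┃  8        0       0      ┃    
  ┃  9        0       0      ┃    
  ┃ 10        0       0      ┃    
  ┃ 11 Item           0      ┃    
  ┃ 12        0       0      ┃    
  ┃ 13        0       0      ┃    
  ┗━━━━━━━━━━━━━━━━━━━━━━━━━━┛    


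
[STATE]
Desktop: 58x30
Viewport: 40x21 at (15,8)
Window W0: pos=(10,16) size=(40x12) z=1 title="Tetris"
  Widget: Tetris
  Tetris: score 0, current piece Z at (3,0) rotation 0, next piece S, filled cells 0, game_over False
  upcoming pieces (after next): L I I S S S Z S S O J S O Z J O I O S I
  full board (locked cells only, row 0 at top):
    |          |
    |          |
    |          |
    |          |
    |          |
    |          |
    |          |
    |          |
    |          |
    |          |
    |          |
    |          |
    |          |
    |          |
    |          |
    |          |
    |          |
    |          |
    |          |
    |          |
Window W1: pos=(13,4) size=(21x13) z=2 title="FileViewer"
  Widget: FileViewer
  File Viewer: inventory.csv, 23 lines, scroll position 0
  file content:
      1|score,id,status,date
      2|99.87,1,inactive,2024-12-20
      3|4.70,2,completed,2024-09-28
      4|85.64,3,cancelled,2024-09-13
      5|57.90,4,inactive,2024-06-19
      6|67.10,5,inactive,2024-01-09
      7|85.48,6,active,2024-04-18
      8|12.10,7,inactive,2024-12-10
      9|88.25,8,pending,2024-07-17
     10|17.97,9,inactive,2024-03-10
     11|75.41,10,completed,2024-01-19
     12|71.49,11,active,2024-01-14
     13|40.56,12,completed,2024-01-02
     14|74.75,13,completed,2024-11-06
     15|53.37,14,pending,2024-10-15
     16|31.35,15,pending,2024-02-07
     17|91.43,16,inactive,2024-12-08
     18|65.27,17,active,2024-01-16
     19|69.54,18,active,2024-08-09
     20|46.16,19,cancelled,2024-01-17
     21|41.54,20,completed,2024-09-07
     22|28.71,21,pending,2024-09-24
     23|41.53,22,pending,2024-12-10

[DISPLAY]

9.87,1,inactive,2█┃                     
.70,2,completed,2░┃                     
5.64,3,cancelled,░┃                     
7.90,4,inactive,2░┃                     
7.10,5,inactive,2░┃                     
5.48,6,active,202░┃                     
2.10,7,inactive,2░┃                     
8.25,8,pending,20▼┃                     
━━━━━━━━━━━━━━━━━━┛━━━━━━━━━━━━━━━┓     
ris                               ┃     
──────────────────────────────────┨     
      │Next:                      ┃     
      │ ░░                        ┃     
      │░░                         ┃     
      │                           ┃     
      │                           ┃     
      │                           ┃     
      │Score:                     ┃     
      │0                          ┃     
━━━━━━━━━━━━━━━━━━━━━━━━━━━━━━━━━━┛     
                                        


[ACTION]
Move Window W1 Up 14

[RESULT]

7.10,5,inactive,2░┃                     
5.48,6,active,202░┃                     
2.10,7,inactive,2░┃                     
8.25,8,pending,20▼┃                     
━━━━━━━━━━━━━━━━━━┛                     
                                        
                                        
                                        
━━━━━━━━━━━━━━━━━━━━━━━━━━━━━━━━━━┓     
ris                               ┃     
──────────────────────────────────┨     
      │Next:                      ┃     
      │ ░░                        ┃     
      │░░                         ┃     
      │                           ┃     
      │                           ┃     
      │                           ┃     
      │Score:                     ┃     
      │0                          ┃     
━━━━━━━━━━━━━━━━━━━━━━━━━━━━━━━━━━┛     
                                        


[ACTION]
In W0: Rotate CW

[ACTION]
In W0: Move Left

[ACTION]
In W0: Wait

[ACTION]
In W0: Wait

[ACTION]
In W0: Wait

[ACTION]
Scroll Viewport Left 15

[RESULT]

             ┃67.10,5,inactive,2░┃      
             ┃85.48,6,active,202░┃      
             ┃12.10,7,inactive,2░┃      
             ┃88.25,8,pending,20▼┃      
             ┗━━━━━━━━━━━━━━━━━━━┛      
                                        
                                        
                                        
          ┏━━━━━━━━━━━━━━━━━━━━━━━━━━━━━
          ┃ Tetris                      
          ┠─────────────────────────────
          ┃          │Next:             
          ┃          │ ░░               
          ┃          │░░                
          ┃          │                  
          ┃          │                  
          ┃          │                  
          ┃          │Score:            
          ┃          │0                 
          ┗━━━━━━━━━━━━━━━━━━━━━━━━━━━━━
                                        


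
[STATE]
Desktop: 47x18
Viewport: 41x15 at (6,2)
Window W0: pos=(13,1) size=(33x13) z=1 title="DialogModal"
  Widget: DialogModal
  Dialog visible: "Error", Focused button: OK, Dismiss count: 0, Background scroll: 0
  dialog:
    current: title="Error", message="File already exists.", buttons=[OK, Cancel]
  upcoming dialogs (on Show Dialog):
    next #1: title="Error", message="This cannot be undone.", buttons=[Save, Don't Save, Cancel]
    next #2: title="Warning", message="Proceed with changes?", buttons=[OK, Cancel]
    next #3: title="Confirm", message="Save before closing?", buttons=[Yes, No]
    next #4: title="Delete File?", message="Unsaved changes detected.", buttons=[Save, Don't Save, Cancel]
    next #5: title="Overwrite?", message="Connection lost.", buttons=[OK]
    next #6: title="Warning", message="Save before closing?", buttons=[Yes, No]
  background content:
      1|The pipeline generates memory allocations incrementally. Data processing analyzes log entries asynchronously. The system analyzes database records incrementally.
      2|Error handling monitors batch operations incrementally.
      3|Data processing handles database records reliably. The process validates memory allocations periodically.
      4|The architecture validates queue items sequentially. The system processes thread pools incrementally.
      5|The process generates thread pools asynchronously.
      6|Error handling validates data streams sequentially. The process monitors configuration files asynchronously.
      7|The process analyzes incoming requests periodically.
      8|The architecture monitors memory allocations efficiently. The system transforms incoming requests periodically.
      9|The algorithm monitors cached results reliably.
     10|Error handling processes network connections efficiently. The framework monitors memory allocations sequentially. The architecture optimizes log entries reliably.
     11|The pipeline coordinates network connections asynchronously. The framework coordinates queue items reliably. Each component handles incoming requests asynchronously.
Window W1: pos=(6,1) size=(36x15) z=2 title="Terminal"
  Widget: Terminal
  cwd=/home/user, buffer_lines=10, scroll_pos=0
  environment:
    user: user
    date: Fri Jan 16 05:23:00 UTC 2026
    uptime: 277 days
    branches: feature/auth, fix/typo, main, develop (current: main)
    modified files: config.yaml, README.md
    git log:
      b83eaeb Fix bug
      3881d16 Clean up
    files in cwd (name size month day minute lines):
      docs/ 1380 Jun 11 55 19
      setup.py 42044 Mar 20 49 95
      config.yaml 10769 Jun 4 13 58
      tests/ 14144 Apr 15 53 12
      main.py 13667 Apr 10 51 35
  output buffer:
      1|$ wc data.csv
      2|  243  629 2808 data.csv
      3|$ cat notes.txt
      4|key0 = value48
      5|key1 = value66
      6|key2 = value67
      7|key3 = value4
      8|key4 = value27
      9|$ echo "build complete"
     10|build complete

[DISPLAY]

┃ Terminal                         ┃   ┃ 
┠──────────────────────────────────┨───┨ 
┃$ wc data.csv                     ┃y a┃ 
┃  243  629 2808 data.csv          ┃h o┃ 
┃$ cat notes.txt                   ┃bas┃ 
┃key0 = value48                    ┃ueu┃ 
┃key1 = value66                    ┃ po┃ 
┃key2 = value67                    ┃a s┃ 
┃key3 = value4                     ┃g r┃ 
┃key4 = value27                    ┃mor┃ 
┃$ echo "build complete"           ┃d r┃ 
┃build complete                    ┃━━━┛ 
┃$ █                               ┃     
┗━━━━━━━━━━━━━━━━━━━━━━━━━━━━━━━━━━┛     
                                         


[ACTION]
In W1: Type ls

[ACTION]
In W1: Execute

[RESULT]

┃ Terminal                         ┃   ┃ 
┠──────────────────────────────────┨───┨ 
┃$ cat notes.txt                   ┃y a┃ 
┃key0 = value48                    ┃h o┃ 
┃key1 = value66                    ┃bas┃ 
┃key2 = value67                    ┃ueu┃ 
┃key3 = value4                     ┃ po┃ 
┃key4 = value27                    ┃a s┃ 
┃$ echo "build complete"           ┃g r┃ 
┃build complete                    ┃mor┃ 
┃$ ls                              ┃d r┃ 
┃docs/  setup.py  config.yaml  test┃━━━┛ 
┃$ █                               ┃     
┗━━━━━━━━━━━━━━━━━━━━━━━━━━━━━━━━━━┛     
                                         


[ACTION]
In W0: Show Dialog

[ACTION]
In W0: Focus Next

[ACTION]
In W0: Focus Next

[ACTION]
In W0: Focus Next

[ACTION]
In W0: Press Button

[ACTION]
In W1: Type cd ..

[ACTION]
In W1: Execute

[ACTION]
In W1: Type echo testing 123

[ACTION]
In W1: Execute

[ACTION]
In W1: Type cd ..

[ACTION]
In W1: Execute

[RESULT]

┃ Terminal                         ┃   ┃ 
┠──────────────────────────────────┨───┨ 
┃$ echo "build complete"           ┃y a┃ 
┃build complete                    ┃h o┃ 
┃$ ls                              ┃bas┃ 
┃docs/  setup.py  config.yaml  test┃ueu┃ 
┃$ cd ..                           ┃ po┃ 
┃                                  ┃a s┃ 
┃$ echo testing 123                ┃g r┃ 
┃testing 123                       ┃mor┃ 
┃$ cd ..                           ┃d r┃ 
┃                                  ┃━━━┛ 
┃$ █                               ┃     
┗━━━━━━━━━━━━━━━━━━━━━━━━━━━━━━━━━━┛     
                                         


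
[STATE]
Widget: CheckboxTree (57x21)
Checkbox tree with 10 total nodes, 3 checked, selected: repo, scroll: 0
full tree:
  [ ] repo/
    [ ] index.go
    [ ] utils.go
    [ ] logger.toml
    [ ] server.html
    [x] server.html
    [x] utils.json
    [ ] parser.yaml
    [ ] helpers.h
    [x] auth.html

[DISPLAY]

>[-] repo/                                               
   [ ] index.go                                          
   [ ] utils.go                                          
   [ ] logger.toml                                       
   [ ] server.html                                       
   [x] server.html                                       
   [x] utils.json                                        
   [ ] parser.yaml                                       
   [ ] helpers.h                                         
   [x] auth.html                                         
                                                         
                                                         
                                                         
                                                         
                                                         
                                                         
                                                         
                                                         
                                                         
                                                         
                                                         


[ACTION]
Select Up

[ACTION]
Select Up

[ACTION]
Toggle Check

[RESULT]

>[x] repo/                                               
   [x] index.go                                          
   [x] utils.go                                          
   [x] logger.toml                                       
   [x] server.html                                       
   [x] server.html                                       
   [x] utils.json                                        
   [x] parser.yaml                                       
   [x] helpers.h                                         
   [x] auth.html                                         
                                                         
                                                         
                                                         
                                                         
                                                         
                                                         
                                                         
                                                         
                                                         
                                                         
                                                         
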